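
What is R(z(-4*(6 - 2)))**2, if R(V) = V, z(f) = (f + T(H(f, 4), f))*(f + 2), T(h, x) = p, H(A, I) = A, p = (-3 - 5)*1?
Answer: 112896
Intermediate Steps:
p = -8 (p = -8*1 = -8)
T(h, x) = -8
z(f) = (-8 + f)*(2 + f) (z(f) = (f - 8)*(f + 2) = (-8 + f)*(2 + f))
R(z(-4*(6 - 2)))**2 = (-16 + (-4*(6 - 2))**2 - (-24)*(6 - 2))**2 = (-16 + (-4*4)**2 - (-24)*4)**2 = (-16 + (-16)**2 - 6*(-16))**2 = (-16 + 256 + 96)**2 = 336**2 = 112896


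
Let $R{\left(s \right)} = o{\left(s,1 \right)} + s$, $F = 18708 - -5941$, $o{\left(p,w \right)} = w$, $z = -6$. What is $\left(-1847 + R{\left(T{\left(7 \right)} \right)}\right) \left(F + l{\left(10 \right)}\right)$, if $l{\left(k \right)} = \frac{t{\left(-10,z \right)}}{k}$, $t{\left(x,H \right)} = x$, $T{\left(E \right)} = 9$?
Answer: $-45278376$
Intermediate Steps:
$F = 24649$ ($F = 18708 + 5941 = 24649$)
$l{\left(k \right)} = - \frac{10}{k}$
$R{\left(s \right)} = 1 + s$
$\left(-1847 + R{\left(T{\left(7 \right)} \right)}\right) \left(F + l{\left(10 \right)}\right) = \left(-1847 + \left(1 + 9\right)\right) \left(24649 - \frac{10}{10}\right) = \left(-1847 + 10\right) \left(24649 - 1\right) = - 1837 \left(24649 - 1\right) = \left(-1837\right) 24648 = -45278376$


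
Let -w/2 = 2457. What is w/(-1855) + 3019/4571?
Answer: 4008877/1211315 ≈ 3.3095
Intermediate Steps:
w = -4914 (w = -2*2457 = -4914)
w/(-1855) + 3019/4571 = -4914/(-1855) + 3019/4571 = -4914*(-1/1855) + 3019*(1/4571) = 702/265 + 3019/4571 = 4008877/1211315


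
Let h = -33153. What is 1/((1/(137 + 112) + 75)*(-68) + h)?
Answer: -249/9525065 ≈ -2.6142e-5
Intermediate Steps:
1/((1/(137 + 112) + 75)*(-68) + h) = 1/((1/(137 + 112) + 75)*(-68) - 33153) = 1/((1/249 + 75)*(-68) - 33153) = 1/((18676/249)*(-68) - 33153) = 1/(-1269968/249 - 33153) = 1/(-9525065/249) = -249/9525065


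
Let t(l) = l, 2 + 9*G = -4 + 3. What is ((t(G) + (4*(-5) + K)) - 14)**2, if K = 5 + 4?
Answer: 5776/9 ≈ 641.78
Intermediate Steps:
G = -1/3 (G = -2/9 + (-4 + 3)/9 = -2/9 + (1/9)*(-1) = -2/9 - 1/9 = -1/3 ≈ -0.33333)
K = 9
((t(G) + (4*(-5) + K)) - 14)**2 = ((-1/3 + (4*(-5) + 9)) - 14)**2 = ((-1/3 + (-20 + 9)) - 14)**2 = ((-1/3 - 11) - 14)**2 = (-34/3 - 14)**2 = (-76/3)**2 = 5776/9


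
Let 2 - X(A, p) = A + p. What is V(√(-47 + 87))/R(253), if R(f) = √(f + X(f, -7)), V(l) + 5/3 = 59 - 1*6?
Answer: 154/9 ≈ 17.111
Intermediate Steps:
V(l) = 154/3 (V(l) = -5/3 + (59 - 1*6) = -5/3 + (59 - 6) = -5/3 + 53 = 154/3)
X(A, p) = 2 - A - p (X(A, p) = 2 - (A + p) = 2 + (-A - p) = 2 - A - p)
R(f) = 3 (R(f) = √(f + (2 - f - 1*(-7))) = √(f + (2 - f + 7)) = √(f + (9 - f)) = √9 = 3)
V(√(-47 + 87))/R(253) = (154/3)/3 = (154/3)*(⅓) = 154/9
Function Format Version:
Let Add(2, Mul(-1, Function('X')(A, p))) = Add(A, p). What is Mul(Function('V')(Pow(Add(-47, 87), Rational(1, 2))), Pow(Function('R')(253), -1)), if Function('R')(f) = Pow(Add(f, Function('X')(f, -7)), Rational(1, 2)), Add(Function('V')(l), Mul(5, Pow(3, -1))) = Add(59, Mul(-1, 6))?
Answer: Rational(154, 9) ≈ 17.111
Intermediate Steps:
Function('V')(l) = Rational(154, 3) (Function('V')(l) = Add(Rational(-5, 3), Add(59, Mul(-1, 6))) = Add(Rational(-5, 3), Add(59, -6)) = Add(Rational(-5, 3), 53) = Rational(154, 3))
Function('X')(A, p) = Add(2, Mul(-1, A), Mul(-1, p)) (Function('X')(A, p) = Add(2, Mul(-1, Add(A, p))) = Add(2, Add(Mul(-1, A), Mul(-1, p))) = Add(2, Mul(-1, A), Mul(-1, p)))
Function('R')(f) = 3 (Function('R')(f) = Pow(Add(f, Add(2, Mul(-1, f), Mul(-1, -7))), Rational(1, 2)) = Pow(Add(f, Add(2, Mul(-1, f), 7)), Rational(1, 2)) = Pow(Add(f, Add(9, Mul(-1, f))), Rational(1, 2)) = Pow(9, Rational(1, 2)) = 3)
Mul(Function('V')(Pow(Add(-47, 87), Rational(1, 2))), Pow(Function('R')(253), -1)) = Mul(Rational(154, 3), Pow(3, -1)) = Mul(Rational(154, 3), Rational(1, 3)) = Rational(154, 9)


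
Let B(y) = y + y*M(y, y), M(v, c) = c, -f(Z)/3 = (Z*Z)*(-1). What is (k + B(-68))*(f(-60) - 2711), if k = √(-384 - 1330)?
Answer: 36853484 + 8089*I*√1714 ≈ 3.6854e+7 + 3.3489e+5*I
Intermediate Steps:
f(Z) = 3*Z² (f(Z) = -3*Z*Z*(-1) = -3*Z²*(-1) = -(-3)*Z² = 3*Z²)
B(y) = y + y² (B(y) = y + y*y = y + y²)
k = I*√1714 (k = √(-1714) = I*√1714 ≈ 41.401*I)
(k + B(-68))*(f(-60) - 2711) = (I*√1714 - 68*(1 - 68))*(3*(-60)² - 2711) = (I*√1714 - 68*(-67))*(3*3600 - 2711) = (I*√1714 + 4556)*(10800 - 2711) = (4556 + I*√1714)*8089 = 36853484 + 8089*I*√1714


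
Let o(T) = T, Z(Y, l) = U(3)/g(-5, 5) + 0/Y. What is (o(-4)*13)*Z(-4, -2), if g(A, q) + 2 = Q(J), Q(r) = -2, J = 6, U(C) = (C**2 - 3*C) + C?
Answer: 39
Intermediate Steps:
U(C) = C**2 - 2*C
g(A, q) = -4 (g(A, q) = -2 - 2 = -4)
Z(Y, l) = -3/4 (Z(Y, l) = (3*(-2 + 3))/(-4) + 0/Y = (3*1)*(-1/4) + 0 = 3*(-1/4) + 0 = -3/4 + 0 = -3/4)
(o(-4)*13)*Z(-4, -2) = -4*13*(-3/4) = -52*(-3/4) = 39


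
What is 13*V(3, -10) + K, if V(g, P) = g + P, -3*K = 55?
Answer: -328/3 ≈ -109.33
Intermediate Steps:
K = -55/3 (K = -1/3*55 = -55/3 ≈ -18.333)
V(g, P) = P + g
13*V(3, -10) + K = 13*(-10 + 3) - 55/3 = 13*(-7) - 55/3 = -91 - 55/3 = -328/3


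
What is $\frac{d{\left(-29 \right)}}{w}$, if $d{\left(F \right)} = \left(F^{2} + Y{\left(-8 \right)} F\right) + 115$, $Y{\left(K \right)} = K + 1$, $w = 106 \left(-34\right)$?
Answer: $- \frac{1159}{3604} \approx -0.32159$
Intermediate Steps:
$w = -3604$
$Y{\left(K \right)} = 1 + K$
$d{\left(F \right)} = 115 + F^{2} - 7 F$ ($d{\left(F \right)} = \left(F^{2} + \left(1 - 8\right) F\right) + 115 = \left(F^{2} - 7 F\right) + 115 = 115 + F^{2} - 7 F$)
$\frac{d{\left(-29 \right)}}{w} = \frac{115 + \left(-29\right)^{2} - -203}{-3604} = \left(115 + 841 + 203\right) \left(- \frac{1}{3604}\right) = 1159 \left(- \frac{1}{3604}\right) = - \frac{1159}{3604}$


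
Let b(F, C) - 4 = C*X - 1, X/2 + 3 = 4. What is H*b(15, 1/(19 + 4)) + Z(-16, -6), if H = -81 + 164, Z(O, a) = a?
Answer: 5755/23 ≈ 250.22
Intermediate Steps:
X = 2 (X = -6 + 2*4 = -6 + 8 = 2)
H = 83
b(F, C) = 3 + 2*C (b(F, C) = 4 + (C*2 - 1) = 4 + (2*C - 1) = 4 + (-1 + 2*C) = 3 + 2*C)
H*b(15, 1/(19 + 4)) + Z(-16, -6) = 83*(3 + 2/(19 + 4)) - 6 = 83*(3 + 2/23) - 6 = 83*(71/23) - 6 = 5893/23 - 6 = 5755/23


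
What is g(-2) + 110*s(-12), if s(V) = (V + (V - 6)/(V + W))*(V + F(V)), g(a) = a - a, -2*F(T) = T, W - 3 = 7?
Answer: 1980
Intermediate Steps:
W = 10 (W = 3 + 7 = 10)
F(T) = -T/2
g(a) = 0
s(V) = V*(V + (-6 + V)/(10 + V))/2 (s(V) = (V + (V - 6)/(V + 10))*(V - V/2) = (V + (-6 + V)/(10 + V))*(V/2) = V*(V + (-6 + V)/(10 + V))/2)
g(-2) + 110*s(-12) = 0 + 110*((½)*(-12)*(-6 + (-12)² + 11*(-12))/(10 - 12)) = 0 + 110*((½)*(-12)*(-6 + 144 - 132)/(-2)) = 0 + 110*((½)*(-12)*(-½)*6) = 0 + 110*18 = 0 + 1980 = 1980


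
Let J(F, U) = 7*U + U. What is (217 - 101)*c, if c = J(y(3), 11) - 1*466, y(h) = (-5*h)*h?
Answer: -43848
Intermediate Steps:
y(h) = -5*h²
J(F, U) = 8*U
c = -378 (c = 8*11 - 1*466 = 88 - 466 = -378)
(217 - 101)*c = (217 - 101)*(-378) = 116*(-378) = -43848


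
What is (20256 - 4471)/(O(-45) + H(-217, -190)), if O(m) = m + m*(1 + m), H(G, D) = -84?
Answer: 15785/1851 ≈ 8.5278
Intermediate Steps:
(20256 - 4471)/(O(-45) + H(-217, -190)) = (20256 - 4471)/(-45*(2 - 45) - 84) = 15785/(-45*(-43) - 84) = 15785/(1935 - 84) = 15785/1851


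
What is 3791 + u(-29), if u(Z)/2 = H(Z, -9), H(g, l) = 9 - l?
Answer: 3827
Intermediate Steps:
u(Z) = 36 (u(Z) = 2*(9 - 1*(-9)) = 2*(9 + 9) = 2*18 = 36)
3791 + u(-29) = 3791 + 36 = 3827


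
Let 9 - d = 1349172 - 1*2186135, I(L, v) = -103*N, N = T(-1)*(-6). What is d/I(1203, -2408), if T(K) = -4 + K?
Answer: -418486/1545 ≈ -270.86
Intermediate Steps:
N = 30 (N = (-4 - 1)*(-6) = -5*(-6) = 30)
I(L, v) = -3090 (I(L, v) = -103*30 = -3090)
d = 836972 (d = 9 - (1349172 - 1*2186135) = 9 - (1349172 - 2186135) = 9 - 1*(-836963) = 9 + 836963 = 836972)
d/I(1203, -2408) = 836972/(-3090) = 836972*(-1/3090) = -418486/1545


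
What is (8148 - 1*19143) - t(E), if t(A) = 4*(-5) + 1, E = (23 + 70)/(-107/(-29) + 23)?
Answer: -10976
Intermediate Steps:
E = 899/258 (E = 93/(-107*(-1/29) + 23) = 93/(107/29 + 23) = 93/(774/29) = 93*(29/774) = 899/258 ≈ 3.4845)
t(A) = -19 (t(A) = -20 + 1 = -19)
(8148 - 1*19143) - t(E) = (8148 - 1*19143) - 1*(-19) = (8148 - 19143) + 19 = -10995 + 19 = -10976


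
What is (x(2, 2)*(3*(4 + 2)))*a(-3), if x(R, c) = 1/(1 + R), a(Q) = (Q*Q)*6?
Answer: 324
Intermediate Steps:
a(Q) = 6*Q² (a(Q) = Q²*6 = 6*Q²)
(x(2, 2)*(3*(4 + 2)))*a(-3) = ((3*(4 + 2))/(1 + 2))*(6*(-3)²) = ((3*6)/3)*(6*9) = ((⅓)*18)*54 = 6*54 = 324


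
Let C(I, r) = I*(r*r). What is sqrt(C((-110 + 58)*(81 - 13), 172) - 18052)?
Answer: 94*I*sqrt(11841) ≈ 10229.0*I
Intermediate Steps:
C(I, r) = I*r**2
sqrt(C((-110 + 58)*(81 - 13), 172) - 18052) = sqrt(((-110 + 58)*(81 - 13))*172**2 - 18052) = sqrt(-52*68*29584 - 18052) = sqrt(-3536*29584 - 18052) = sqrt(-104609024 - 18052) = sqrt(-104627076) = 94*I*sqrt(11841)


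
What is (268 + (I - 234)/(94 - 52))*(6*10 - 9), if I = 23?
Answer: 187765/14 ≈ 13412.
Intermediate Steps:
(268 + (I - 234)/(94 - 52))*(6*10 - 9) = (268 + (23 - 234)/(94 - 52))*(6*10 - 9) = (268 - 211/42)*(60 - 9) = (268 - 211*1/42)*51 = (268 - 211/42)*51 = (11045/42)*51 = 187765/14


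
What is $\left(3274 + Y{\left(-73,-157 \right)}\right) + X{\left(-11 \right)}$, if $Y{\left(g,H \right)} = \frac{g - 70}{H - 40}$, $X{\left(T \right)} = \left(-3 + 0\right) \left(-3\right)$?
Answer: $\frac{646894}{197} \approx 3283.7$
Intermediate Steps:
$X{\left(T \right)} = 9$ ($X{\left(T \right)} = \left(-3\right) \left(-3\right) = 9$)
$Y{\left(g,H \right)} = \frac{-70 + g}{-40 + H}$
$\left(3274 + Y{\left(-73,-157 \right)}\right) + X{\left(-11 \right)} = \left(3274 + \frac{-70 - 73}{-40 - 157}\right) + 9 = \left(3274 + \frac{1}{-197} \left(-143\right)\right) + 9 = \left(3274 - - \frac{143}{197}\right) + 9 = \left(3274 + \frac{143}{197}\right) + 9 = \frac{645121}{197} + 9 = \frac{646894}{197}$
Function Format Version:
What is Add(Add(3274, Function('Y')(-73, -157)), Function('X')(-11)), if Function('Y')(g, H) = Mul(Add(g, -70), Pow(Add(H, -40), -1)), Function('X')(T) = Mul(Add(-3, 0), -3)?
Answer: Rational(646894, 197) ≈ 3283.7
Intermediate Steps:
Function('X')(T) = 9 (Function('X')(T) = Mul(-3, -3) = 9)
Function('Y')(g, H) = Mul(Pow(Add(-40, H), -1), Add(-70, g)) (Function('Y')(g, H) = Mul(Add(-70, g), Pow(Add(-40, H), -1)) = Mul(Pow(Add(-40, H), -1), Add(-70, g)))
Add(Add(3274, Function('Y')(-73, -157)), Function('X')(-11)) = Add(Add(3274, Mul(Pow(Add(-40, -157), -1), Add(-70, -73))), 9) = Add(Add(3274, Mul(Pow(-197, -1), -143)), 9) = Add(Add(3274, Mul(Rational(-1, 197), -143)), 9) = Add(Add(3274, Rational(143, 197)), 9) = Add(Rational(645121, 197), 9) = Rational(646894, 197)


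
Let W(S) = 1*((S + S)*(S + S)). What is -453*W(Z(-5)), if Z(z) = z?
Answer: -45300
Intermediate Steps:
W(S) = 4*S² (W(S) = 1*((2*S)*(2*S)) = 1*(4*S²) = 4*S²)
-453*W(Z(-5)) = -1812*(-5)² = -1812*25 = -453*100 = -45300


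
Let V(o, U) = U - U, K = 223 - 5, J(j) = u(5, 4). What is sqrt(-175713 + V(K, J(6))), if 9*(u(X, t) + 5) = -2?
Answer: I*sqrt(175713) ≈ 419.18*I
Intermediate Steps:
u(X, t) = -47/9 (u(X, t) = -5 + (1/9)*(-2) = -5 - 2/9 = -47/9)
J(j) = -47/9
K = 218
V(o, U) = 0
sqrt(-175713 + V(K, J(6))) = sqrt(-175713 + 0) = sqrt(-175713) = I*sqrt(175713)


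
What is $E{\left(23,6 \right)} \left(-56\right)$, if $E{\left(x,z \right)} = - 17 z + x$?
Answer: $4424$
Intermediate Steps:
$E{\left(x,z \right)} = x - 17 z$
$E{\left(23,6 \right)} \left(-56\right) = \left(23 - 102\right) \left(-56\right) = \left(-79\right) \left(-56\right) = 4424$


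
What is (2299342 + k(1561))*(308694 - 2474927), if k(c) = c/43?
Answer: -214182533793211/43 ≈ -4.9810e+12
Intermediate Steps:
k(c) = c/43 (k(c) = c*(1/43) = c/43)
(2299342 + k(1561))*(308694 - 2474927) = (2299342 + (1/43)*1561)*(308694 - 2474927) = (2299342 + 1561/43)*(-2166233) = (98873267/43)*(-2166233) = -214182533793211/43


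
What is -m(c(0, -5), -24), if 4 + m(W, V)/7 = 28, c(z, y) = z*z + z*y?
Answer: -168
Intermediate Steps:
c(z, y) = z**2 + y*z
m(W, V) = 168 (m(W, V) = -28 + 7*28 = -28 + 196 = 168)
-m(c(0, -5), -24) = -1*168 = -168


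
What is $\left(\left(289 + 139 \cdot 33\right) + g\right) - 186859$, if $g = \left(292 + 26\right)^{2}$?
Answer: $-80859$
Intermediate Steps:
$g = 101124$ ($g = 318^{2} = 101124$)
$\left(\left(289 + 139 \cdot 33\right) + g\right) - 186859 = \left(\left(289 + 139 \cdot 33\right) + 101124\right) - 186859 = \left(\left(289 + 4587\right) + 101124\right) - 186859 = \left(4876 + 101124\right) - 186859 = 106000 - 186859 = -80859$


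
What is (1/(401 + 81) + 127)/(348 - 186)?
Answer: 20405/26028 ≈ 0.78396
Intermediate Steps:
(1/(401 + 81) + 127)/(348 - 186) = (1/482 + 127)/162 = (1/482 + 127)*(1/162) = (61215/482)*(1/162) = 20405/26028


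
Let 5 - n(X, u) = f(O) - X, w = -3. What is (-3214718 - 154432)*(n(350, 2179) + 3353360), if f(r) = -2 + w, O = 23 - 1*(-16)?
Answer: -11299185738000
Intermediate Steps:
O = 39 (O = 23 + 16 = 39)
f(r) = -5 (f(r) = -2 - 3 = -5)
n(X, u) = 10 + X (n(X, u) = 5 - (-5 - X) = 5 + (5 + X) = 10 + X)
(-3214718 - 154432)*(n(350, 2179) + 3353360) = (-3214718 - 154432)*((10 + 350) + 3353360) = -3369150*(360 + 3353360) = -3369150*3353720 = -11299185738000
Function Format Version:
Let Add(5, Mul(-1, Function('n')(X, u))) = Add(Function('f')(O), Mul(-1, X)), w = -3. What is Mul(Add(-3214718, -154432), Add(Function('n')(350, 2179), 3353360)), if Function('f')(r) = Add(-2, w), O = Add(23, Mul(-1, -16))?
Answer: -11299185738000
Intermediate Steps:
O = 39 (O = Add(23, 16) = 39)
Function('f')(r) = -5 (Function('f')(r) = Add(-2, -3) = -5)
Function('n')(X, u) = Add(10, X) (Function('n')(X, u) = Add(5, Mul(-1, Add(-5, Mul(-1, X)))) = Add(5, Add(5, X)) = Add(10, X))
Mul(Add(-3214718, -154432), Add(Function('n')(350, 2179), 3353360)) = Mul(Add(-3214718, -154432), Add(Add(10, 350), 3353360)) = Mul(-3369150, Add(360, 3353360)) = Mul(-3369150, 3353720) = -11299185738000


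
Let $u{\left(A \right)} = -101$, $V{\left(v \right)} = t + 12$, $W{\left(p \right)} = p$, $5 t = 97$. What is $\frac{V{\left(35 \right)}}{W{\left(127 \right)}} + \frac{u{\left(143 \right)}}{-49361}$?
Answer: $\frac{7813812}{31344235} \approx 0.24929$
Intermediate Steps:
$t = \frac{97}{5}$ ($t = \frac{1}{5} \cdot 97 = \frac{97}{5} \approx 19.4$)
$V{\left(v \right)} = \frac{157}{5}$ ($V{\left(v \right)} = \frac{97}{5} + 12 = \frac{157}{5}$)
$\frac{V{\left(35 \right)}}{W{\left(127 \right)}} + \frac{u{\left(143 \right)}}{-49361} = \frac{157}{5 \cdot 127} - \frac{101}{-49361} = \frac{157}{5} \cdot \frac{1}{127} - - \frac{101}{49361} = \frac{157}{635} + \frac{101}{49361} = \frac{7813812}{31344235}$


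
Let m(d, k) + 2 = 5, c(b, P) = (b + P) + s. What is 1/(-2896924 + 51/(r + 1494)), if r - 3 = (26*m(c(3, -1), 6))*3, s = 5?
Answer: -577/1671525131 ≈ -3.4519e-7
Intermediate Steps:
c(b, P) = 5 + P + b (c(b, P) = (b + P) + 5 = (P + b) + 5 = 5 + P + b)
m(d, k) = 3 (m(d, k) = -2 + 5 = 3)
r = 237 (r = 3 + (26*3)*3 = 3 + 78*3 = 3 + 234 = 237)
1/(-2896924 + 51/(r + 1494)) = 1/(-2896924 + 51/(237 + 1494)) = 1/(-2896924 + 51/1731) = 1/(-2896924 + (1/1731)*51) = 1/(-2896924 + 17/577) = 1/(-1671525131/577) = -577/1671525131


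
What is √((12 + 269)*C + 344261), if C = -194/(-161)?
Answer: √8932366135/161 ≈ 587.03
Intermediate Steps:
C = 194/161 (C = -194*(-1/161) = 194/161 ≈ 1.2050)
√((12 + 269)*C + 344261) = √((12 + 269)*(194/161) + 344261) = √(281*(194/161) + 344261) = √(54514/161 + 344261) = √(55480535/161) = √8932366135/161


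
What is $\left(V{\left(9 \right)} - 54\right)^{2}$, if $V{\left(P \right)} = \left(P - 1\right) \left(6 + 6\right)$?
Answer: $1764$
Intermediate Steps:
$V{\left(P \right)} = -12 + 12 P$ ($V{\left(P \right)} = \left(P - 1\right) 12 = \left(-1 + P\right) 12 = -12 + 12 P$)
$\left(V{\left(9 \right)} - 54\right)^{2} = \left(\left(-12 + 12 \cdot 9\right) - 54\right)^{2} = \left(\left(-12 + 108\right) - 54\right)^{2} = \left(96 - 54\right)^{2} = 42^{2} = 1764$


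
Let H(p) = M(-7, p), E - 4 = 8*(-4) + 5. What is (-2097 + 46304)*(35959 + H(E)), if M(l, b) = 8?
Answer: 1589993169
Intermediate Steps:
E = -23 (E = 4 + (8*(-4) + 5) = 4 + (-32 + 5) = 4 - 27 = -23)
H(p) = 8
(-2097 + 46304)*(35959 + H(E)) = (-2097 + 46304)*(35959 + 8) = 44207*35967 = 1589993169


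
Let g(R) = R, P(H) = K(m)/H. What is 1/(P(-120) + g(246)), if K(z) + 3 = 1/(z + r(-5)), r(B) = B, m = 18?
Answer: 780/191899 ≈ 0.0040646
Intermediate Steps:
K(z) = -3 + 1/(-5 + z) (K(z) = -3 + 1/(z - 5) = -3 + 1/(-5 + z))
P(H) = -38/(13*H) (P(H) = ((16 - 3*18)/(-5 + 18))/H = ((16 - 54)/13)/H = ((1/13)*(-38))/H = -38/(13*H))
1/(P(-120) + g(246)) = 1/(-38/13/(-120) + 246) = 1/(-38/13*(-1/120) + 246) = 1/(19/780 + 246) = 1/(191899/780) = 780/191899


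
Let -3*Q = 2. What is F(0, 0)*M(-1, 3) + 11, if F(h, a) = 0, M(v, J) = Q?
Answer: 11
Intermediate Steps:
Q = -⅔ (Q = -⅓*2 = -⅔ ≈ -0.66667)
M(v, J) = -⅔
F(0, 0)*M(-1, 3) + 11 = 0*(-⅔) + 11 = 0 + 11 = 11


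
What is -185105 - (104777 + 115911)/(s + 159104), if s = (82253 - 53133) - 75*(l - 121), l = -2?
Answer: -36549017833/197449 ≈ -1.8511e+5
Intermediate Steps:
s = 38345 (s = (82253 - 53133) - 75*(-2 - 121) = 29120 - 75*(-123) = 29120 + 9225 = 38345)
-185105 - (104777 + 115911)/(s + 159104) = -185105 - (104777 + 115911)/(38345 + 159104) = -185105 - 220688/197449 = -36549017833/197449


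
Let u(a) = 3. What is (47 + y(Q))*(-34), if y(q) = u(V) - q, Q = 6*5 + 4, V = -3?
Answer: -544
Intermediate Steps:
Q = 34 (Q = 30 + 4 = 34)
y(q) = 3 - q
(47 + y(Q))*(-34) = (47 + (3 - 1*34))*(-34) = (47 + (3 - 34))*(-34) = (47 - 31)*(-34) = 16*(-34) = -544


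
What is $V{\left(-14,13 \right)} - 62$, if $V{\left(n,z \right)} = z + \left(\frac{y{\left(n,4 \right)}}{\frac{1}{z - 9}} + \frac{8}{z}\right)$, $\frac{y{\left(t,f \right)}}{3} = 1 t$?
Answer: $- \frac{2813}{13} \approx -216.38$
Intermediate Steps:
$y{\left(t,f \right)} = 3 t$ ($y{\left(t,f \right)} = 3 \cdot 1 t = 3 t$)
$V{\left(n,z \right)} = z + \frac{8}{z} + 3 n \left(-9 + z\right)$ ($V{\left(n,z \right)} = z + \left(\frac{3 n}{\frac{1}{z - 9}} + \frac{8}{z}\right) = z + \left(\frac{3 n}{\frac{1}{-9 + z}} + \frac{8}{z}\right) = z + \left(3 n \left(-9 + z\right) + \frac{8}{z}\right) = z + \left(\frac{8}{z} + 3 n \left(-9 + z\right)\right) = z + \frac{8}{z} + 3 n \left(-9 + z\right)$)
$V{\left(-14,13 \right)} - 62 = \left(13 - -378 + \frac{8}{13} + 3 \left(-14\right) 13\right) - 62 = \left(13 + 378 + 8 \cdot \frac{1}{13} - 546\right) - 62 = \left(13 + 378 + \frac{8}{13} - 546\right) - 62 = - \frac{2007}{13} - 62 = - \frac{2813}{13}$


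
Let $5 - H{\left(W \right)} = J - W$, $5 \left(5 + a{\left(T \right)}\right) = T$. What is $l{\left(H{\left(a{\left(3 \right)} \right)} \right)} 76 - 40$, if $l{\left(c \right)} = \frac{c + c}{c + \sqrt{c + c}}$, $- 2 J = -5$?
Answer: $\frac{1328}{39} + \frac{304 i \sqrt{95}}{39} \approx 34.051 + 75.975 i$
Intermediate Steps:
$J = \frac{5}{2}$ ($J = \left(- \frac{1}{2}\right) \left(-5\right) = \frac{5}{2} \approx 2.5$)
$a{\left(T \right)} = -5 + \frac{T}{5}$
$H{\left(W \right)} = \frac{5}{2} + W$ ($H{\left(W \right)} = 5 - \left(\frac{5}{2} - W\right) = 5 + \left(- \frac{5}{2} + W\right) = \frac{5}{2} + W$)
$l{\left(c \right)} = \frac{2 c}{c + \sqrt{2} \sqrt{c}}$ ($l{\left(c \right)} = \frac{2 c}{c + \sqrt{2 c}} = \frac{2 c}{c + \sqrt{2} \sqrt{c}}$)
$l{\left(H{\left(a{\left(3 \right)} \right)} \right)} 76 - 40 = \frac{2 \left(\frac{5}{2} + \left(-5 + \frac{1}{5} \cdot 3\right)\right)}{\left(\frac{5}{2} + \left(-5 + \frac{1}{5} \cdot 3\right)\right) + \sqrt{2} \sqrt{\frac{5}{2} + \left(-5 + \frac{1}{5} \cdot 3\right)}} 76 - 40 = \frac{2 \left(\frac{5}{2} + \left(-5 + \frac{3}{5}\right)\right)}{\left(\frac{5}{2} + \left(-5 + \frac{3}{5}\right)\right) + \sqrt{2} \sqrt{\frac{5}{2} + \left(-5 + \frac{3}{5}\right)}} 76 - 40 = \frac{2 \left(\frac{5}{2} - \frac{22}{5}\right)}{\left(\frac{5}{2} - \frac{22}{5}\right) + \sqrt{2} \sqrt{\frac{5}{2} - \frac{22}{5}}} \cdot 76 - 40 = 2 \left(- \frac{19}{10}\right) \frac{1}{- \frac{19}{10} + \sqrt{2} \sqrt{- \frac{19}{10}}} \cdot 76 - 40 = 2 \left(- \frac{19}{10}\right) \frac{1}{- \frac{19}{10} + \sqrt{2} \frac{i \sqrt{190}}{10}} \cdot 76 - 40 = 2 \left(- \frac{19}{10}\right) \frac{1}{- \frac{19}{10} + \frac{i \sqrt{95}}{5}} \cdot 76 - 40 = - \frac{19}{5 \left(- \frac{19}{10} + \frac{i \sqrt{95}}{5}\right)} 76 - 40 = - \frac{1444}{5 \left(- \frac{19}{10} + \frac{i \sqrt{95}}{5}\right)} - 40 = -40 - \frac{1444}{5 \left(- \frac{19}{10} + \frac{i \sqrt{95}}{5}\right)}$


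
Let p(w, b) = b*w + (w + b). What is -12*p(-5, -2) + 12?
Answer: -24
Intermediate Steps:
p(w, b) = b + w + b*w (p(w, b) = b*w + (b + w) = b + w + b*w)
-12*p(-5, -2) + 12 = -12*(-2 - 5 - 2*(-5)) + 12 = -12*(-2 - 5 + 10) + 12 = -12*3 + 12 = -36 + 12 = -24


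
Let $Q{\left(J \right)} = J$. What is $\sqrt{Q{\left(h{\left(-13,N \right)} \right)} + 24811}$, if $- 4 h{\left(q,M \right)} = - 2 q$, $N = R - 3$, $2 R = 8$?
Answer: $\frac{\sqrt{99218}}{2} \approx 157.49$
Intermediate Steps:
$R = 4$ ($R = \frac{1}{2} \cdot 8 = 4$)
$N = 1$ ($N = 4 - 3 = 1$)
$h{\left(q,M \right)} = \frac{q}{2}$ ($h{\left(q,M \right)} = - \frac{\left(-2\right) q}{4} = \frac{q}{2}$)
$\sqrt{Q{\left(h{\left(-13,N \right)} \right)} + 24811} = \sqrt{\frac{1}{2} \left(-13\right) + 24811} = \sqrt{- \frac{13}{2} + 24811} = \sqrt{\frac{49609}{2}} = \frac{\sqrt{99218}}{2}$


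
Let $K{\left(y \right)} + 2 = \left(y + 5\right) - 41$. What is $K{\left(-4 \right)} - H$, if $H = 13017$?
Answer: $-13059$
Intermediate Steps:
$K{\left(y \right)} = -38 + y$ ($K{\left(y \right)} = -2 + \left(\left(y + 5\right) - 41\right) = -2 + \left(\left(5 + y\right) - 41\right) = -2 + \left(-36 + y\right) = -38 + y$)
$K{\left(-4 \right)} - H = \left(-38 - 4\right) - 13017 = -42 - 13017 = -13059$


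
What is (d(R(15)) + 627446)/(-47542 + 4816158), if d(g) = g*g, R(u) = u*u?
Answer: 678071/4768616 ≈ 0.14219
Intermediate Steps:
R(u) = u**2
d(g) = g**2
(d(R(15)) + 627446)/(-47542 + 4816158) = ((15**2)**2 + 627446)/(-47542 + 4816158) = (225**2 + 627446)/4768616 = (50625 + 627446)*(1/4768616) = 678071*(1/4768616) = 678071/4768616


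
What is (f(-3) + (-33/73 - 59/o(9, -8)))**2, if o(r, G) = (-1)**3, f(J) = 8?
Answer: 23600164/5329 ≈ 4428.6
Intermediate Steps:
o(r, G) = -1
(f(-3) + (-33/73 - 59/o(9, -8)))**2 = (8 + (-33/73 - 59/(-1)))**2 = (8 + (-33*1/73 - 59*(-1)))**2 = (8 + (-33/73 + 59))**2 = (8 + 4274/73)**2 = (4858/73)**2 = 23600164/5329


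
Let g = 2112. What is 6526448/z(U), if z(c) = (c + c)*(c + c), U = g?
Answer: 407903/1115136 ≈ 0.36579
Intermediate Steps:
U = 2112
z(c) = 4*c² (z(c) = (2*c)*(2*c) = 4*c²)
6526448/z(U) = 6526448/((4*2112²)) = 6526448/((4*4460544)) = 6526448/17842176 = 6526448*(1/17842176) = 407903/1115136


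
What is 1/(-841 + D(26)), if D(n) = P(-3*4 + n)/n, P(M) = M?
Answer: -13/10926 ≈ -0.0011898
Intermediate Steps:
D(n) = (-12 + n)/n (D(n) = (-3*4 + n)/n = (-12 + n)/n)
1/(-841 + D(26)) = 1/(-841 + (-12 + 26)/26) = 1/(-841 + (1/26)*14) = 1/(-841 + 7/13) = 1/(-10926/13) = -13/10926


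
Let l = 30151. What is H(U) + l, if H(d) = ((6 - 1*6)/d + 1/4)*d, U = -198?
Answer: 60203/2 ≈ 30102.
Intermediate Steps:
H(d) = d/4 (H(d) = ((6 - 6)/d + 1*(1/4))*d = (0/d + 1/4)*d = (0 + 1/4)*d = d/4)
H(U) + l = (1/4)*(-198) + 30151 = -99/2 + 30151 = 60203/2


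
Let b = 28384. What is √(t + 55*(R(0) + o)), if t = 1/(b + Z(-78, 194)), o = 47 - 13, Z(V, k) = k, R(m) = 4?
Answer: √1706907384138/28578 ≈ 45.716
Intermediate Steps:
o = 34
t = 1/28578 (t = 1/(28384 + 194) = 1/28578 ≈ 3.4992e-5)
√(t + 55*(R(0) + o)) = √(1/28578 + 55*(4 + 34)) = √(1/28578 + 55*38) = √(1/28578 + 2090) = √(59728021/28578) = √1706907384138/28578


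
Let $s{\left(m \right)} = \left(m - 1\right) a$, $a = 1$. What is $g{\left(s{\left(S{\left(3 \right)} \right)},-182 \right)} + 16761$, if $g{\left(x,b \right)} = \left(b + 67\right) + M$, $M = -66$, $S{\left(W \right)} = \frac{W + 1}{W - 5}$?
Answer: $16580$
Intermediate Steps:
$S{\left(W \right)} = \frac{1 + W}{-5 + W}$
$s{\left(m \right)} = -1 + m$ ($s{\left(m \right)} = \left(m - 1\right) 1 = \left(-1 + m\right) 1 = -1 + m$)
$g{\left(x,b \right)} = 1 + b$ ($g{\left(x,b \right)} = \left(b + 67\right) - 66 = \left(67 + b\right) - 66 = 1 + b$)
$g{\left(s{\left(S{\left(3 \right)} \right)},-182 \right)} + 16761 = \left(1 - 182\right) + 16761 = -181 + 16761 = 16580$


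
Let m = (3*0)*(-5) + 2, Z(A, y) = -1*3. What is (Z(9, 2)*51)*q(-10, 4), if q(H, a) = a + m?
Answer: -918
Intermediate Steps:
Z(A, y) = -3
m = 2 (m = 0*(-5) + 2 = 0 + 2 = 2)
q(H, a) = 2 + a (q(H, a) = a + 2 = 2 + a)
(Z(9, 2)*51)*q(-10, 4) = (-3*51)*(2 + 4) = -153*6 = -918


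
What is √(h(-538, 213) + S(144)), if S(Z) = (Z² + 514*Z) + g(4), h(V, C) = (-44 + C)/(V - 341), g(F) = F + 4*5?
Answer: √73227674865/879 ≈ 307.86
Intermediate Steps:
g(F) = 20 + F (g(F) = F + 20 = 20 + F)
h(V, C) = (-44 + C)/(-341 + V)
S(Z) = 24 + Z² + 514*Z (S(Z) = (Z² + 514*Z) + (20 + 4) = (Z² + 514*Z) + 24 = 24 + Z² + 514*Z)
√(h(-538, 213) + S(144)) = √((-44 + 213)/(-341 - 538) + (24 + 144² + 514*144)) = √(169/(-879) + (24 + 20736 + 74016)) = √(-1/879*169 + 94776) = √(-169/879 + 94776) = √(83307935/879) = √73227674865/879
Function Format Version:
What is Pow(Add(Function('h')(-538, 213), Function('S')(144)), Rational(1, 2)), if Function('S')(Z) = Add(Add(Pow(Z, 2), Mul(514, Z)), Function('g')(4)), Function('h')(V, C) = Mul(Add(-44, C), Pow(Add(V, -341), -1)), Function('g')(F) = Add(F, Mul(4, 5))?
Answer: Mul(Rational(1, 879), Pow(73227674865, Rational(1, 2))) ≈ 307.86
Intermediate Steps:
Function('g')(F) = Add(20, F) (Function('g')(F) = Add(F, 20) = Add(20, F))
Function('h')(V, C) = Mul(Pow(Add(-341, V), -1), Add(-44, C)) (Function('h')(V, C) = Mul(Add(-44, C), Pow(Add(-341, V), -1)) = Mul(Pow(Add(-341, V), -1), Add(-44, C)))
Function('S')(Z) = Add(24, Pow(Z, 2), Mul(514, Z)) (Function('S')(Z) = Add(Add(Pow(Z, 2), Mul(514, Z)), Add(20, 4)) = Add(Add(Pow(Z, 2), Mul(514, Z)), 24) = Add(24, Pow(Z, 2), Mul(514, Z)))
Pow(Add(Function('h')(-538, 213), Function('S')(144)), Rational(1, 2)) = Pow(Add(Mul(Pow(Add(-341, -538), -1), Add(-44, 213)), Add(24, Pow(144, 2), Mul(514, 144))), Rational(1, 2)) = Pow(Add(Mul(Pow(-879, -1), 169), Add(24, 20736, 74016)), Rational(1, 2)) = Pow(Add(Mul(Rational(-1, 879), 169), 94776), Rational(1, 2)) = Pow(Add(Rational(-169, 879), 94776), Rational(1, 2)) = Pow(Rational(83307935, 879), Rational(1, 2)) = Mul(Rational(1, 879), Pow(73227674865, Rational(1, 2)))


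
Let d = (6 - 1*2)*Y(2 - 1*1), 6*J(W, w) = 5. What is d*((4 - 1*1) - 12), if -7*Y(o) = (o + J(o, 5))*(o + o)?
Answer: 132/7 ≈ 18.857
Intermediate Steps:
J(W, w) = ⅚ (J(W, w) = (⅙)*5 = ⅚)
Y(o) = -2*o*(⅚ + o)/7 (Y(o) = -(o + ⅚)*(o + o)/7 = -(⅚ + o)*2*o/7 = -2*o*(⅚ + o)/7)
d = -44/21 (d = (6 - 1*2)*(-(2 - 1*1)*(5 + 6*(2 - 1*1))/21) = (6 - 2)*(-(2 - 1)*(5 + 6*(2 - 1))/21) = 4*(-1/21*1*(5 + 6*1)) = 4*(-1/21*1*(5 + 6)) = 4*(-1/21*1*11) = 4*(-11/21) = -44/21 ≈ -2.0952)
d*((4 - 1*1) - 12) = -44*((4 - 1*1) - 12)/21 = -44*((4 - 1) - 12)/21 = -44*(3 - 12)/21 = -44/21*(-9) = 132/7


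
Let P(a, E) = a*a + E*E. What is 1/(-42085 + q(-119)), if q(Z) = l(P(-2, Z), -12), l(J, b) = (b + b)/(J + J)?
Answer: -14165/596134037 ≈ -2.3761e-5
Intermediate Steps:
P(a, E) = E² + a² (P(a, E) = a² + E² = E² + a²)
l(J, b) = b/J (l(J, b) = (2*b)/((2*J)) = (2*b)*(1/(2*J)) = b/J)
q(Z) = -12/(4 + Z²) (q(Z) = -12/(Z² + (-2)²) = -12/(Z² + 4) = -12/(4 + Z²))
1/(-42085 + q(-119)) = 1/(-42085 - 12/(4 + (-119)²)) = 1/(-42085 - 12/(4 + 14161)) = 1/(-42085 - 12/14165) = 1/(-596134037/14165) = -14165/596134037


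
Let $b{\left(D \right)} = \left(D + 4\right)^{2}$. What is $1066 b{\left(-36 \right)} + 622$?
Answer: $1092206$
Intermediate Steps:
$b{\left(D \right)} = \left(4 + D\right)^{2}$
$1066 b{\left(-36 \right)} + 622 = 1066 \left(4 - 36\right)^{2} + 622 = 1066 \left(-32\right)^{2} + 622 = 1066 \cdot 1024 + 622 = 1091584 + 622 = 1092206$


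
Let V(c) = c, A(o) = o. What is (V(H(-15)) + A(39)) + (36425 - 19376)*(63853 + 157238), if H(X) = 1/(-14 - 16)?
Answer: 113081414939/30 ≈ 3.7694e+9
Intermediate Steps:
H(X) = -1/30 (H(X) = 1/(-30) = -1/30)
(V(H(-15)) + A(39)) + (36425 - 19376)*(63853 + 157238) = (-1/30 + 39) + (36425 - 19376)*(63853 + 157238) = 1169/30 + 17049*221091 = 1169/30 + 3769380459 = 113081414939/30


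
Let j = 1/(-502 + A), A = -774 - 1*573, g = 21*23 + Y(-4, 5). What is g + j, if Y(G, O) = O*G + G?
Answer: 848690/1849 ≈ 459.00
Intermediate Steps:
Y(G, O) = G + G*O (Y(G, O) = G*O + G = G + G*O)
g = 459 (g = 21*23 - 4*(1 + 5) = 483 - 4*6 = 483 - 24 = 459)
A = -1347 (A = -774 - 573 = -1347)
j = -1/1849 (j = 1/(-502 - 1347) = 1/(-1849) = -1/1849 ≈ -0.00054083)
g + j = 459 - 1/1849 = 848690/1849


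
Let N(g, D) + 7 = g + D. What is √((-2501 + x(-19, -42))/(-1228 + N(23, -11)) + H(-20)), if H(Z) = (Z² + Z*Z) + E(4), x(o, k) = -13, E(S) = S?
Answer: 3*√133960082/1223 ≈ 28.391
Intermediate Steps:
N(g, D) = -7 + D + g (N(g, D) = -7 + (g + D) = -7 + (D + g) = -7 + D + g)
H(Z) = 4 + 2*Z² (H(Z) = (Z² + Z*Z) + 4 = (Z² + Z²) + 4 = 2*Z² + 4 = 4 + 2*Z²)
√((-2501 + x(-19, -42))/(-1228 + N(23, -11)) + H(-20)) = √((-2501 - 13)/(-1228 + (-7 - 11 + 23)) + (4 + 2*(-20)²)) = √(-2514/(-1228 + 5) + (4 + 2*400)) = √(-2514/(-1223) + (4 + 800)) = √(-2514*(-1/1223) + 804) = √(2514/1223 + 804) = √(985806/1223) = 3*√133960082/1223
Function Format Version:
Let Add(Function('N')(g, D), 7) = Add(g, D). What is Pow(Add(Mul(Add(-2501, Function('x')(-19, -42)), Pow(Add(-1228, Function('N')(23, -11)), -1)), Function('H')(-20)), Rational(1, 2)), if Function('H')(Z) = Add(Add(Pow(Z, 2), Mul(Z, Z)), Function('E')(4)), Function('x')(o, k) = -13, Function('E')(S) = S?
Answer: Mul(Rational(3, 1223), Pow(133960082, Rational(1, 2))) ≈ 28.391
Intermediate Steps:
Function('N')(g, D) = Add(-7, D, g) (Function('N')(g, D) = Add(-7, Add(g, D)) = Add(-7, Add(D, g)) = Add(-7, D, g))
Function('H')(Z) = Add(4, Mul(2, Pow(Z, 2))) (Function('H')(Z) = Add(Add(Pow(Z, 2), Mul(Z, Z)), 4) = Add(Add(Pow(Z, 2), Pow(Z, 2)), 4) = Add(Mul(2, Pow(Z, 2)), 4) = Add(4, Mul(2, Pow(Z, 2))))
Pow(Add(Mul(Add(-2501, Function('x')(-19, -42)), Pow(Add(-1228, Function('N')(23, -11)), -1)), Function('H')(-20)), Rational(1, 2)) = Pow(Add(Mul(Add(-2501, -13), Pow(Add(-1228, Add(-7, -11, 23)), -1)), Add(4, Mul(2, Pow(-20, 2)))), Rational(1, 2)) = Pow(Add(Mul(-2514, Pow(Add(-1228, 5), -1)), Add(4, Mul(2, 400))), Rational(1, 2)) = Pow(Add(Mul(-2514, Pow(-1223, -1)), Add(4, 800)), Rational(1, 2)) = Pow(Add(Mul(-2514, Rational(-1, 1223)), 804), Rational(1, 2)) = Pow(Add(Rational(2514, 1223), 804), Rational(1, 2)) = Pow(Rational(985806, 1223), Rational(1, 2)) = Mul(Rational(3, 1223), Pow(133960082, Rational(1, 2)))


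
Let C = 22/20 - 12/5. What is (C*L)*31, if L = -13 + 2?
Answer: 4433/10 ≈ 443.30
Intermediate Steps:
L = -11
C = -13/10 (C = 22*(1/20) - 12*⅕ = 11/10 - 12/5 = -13/10 ≈ -1.3000)
(C*L)*31 = -13/10*(-11)*31 = (143/10)*31 = 4433/10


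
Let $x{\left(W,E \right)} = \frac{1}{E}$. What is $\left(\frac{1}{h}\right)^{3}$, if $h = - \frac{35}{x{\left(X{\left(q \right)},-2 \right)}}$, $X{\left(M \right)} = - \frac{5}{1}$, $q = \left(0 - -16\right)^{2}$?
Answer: $\frac{1}{343000} \approx 2.9155 \cdot 10^{-6}$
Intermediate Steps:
$q = 256$ ($q = \left(0 + 16\right)^{2} = 16^{2} = 256$)
$X{\left(M \right)} = -5$ ($X{\left(M \right)} = \left(-5\right) 1 = -5$)
$h = 70$ ($h = - \frac{35}{\frac{1}{-2}} = - \frac{35}{- \frac{1}{2}} = \left(-35\right) \left(-2\right) = 70$)
$\left(\frac{1}{h}\right)^{3} = \left(\frac{1}{70}\right)^{3} = \frac{1}{343000}$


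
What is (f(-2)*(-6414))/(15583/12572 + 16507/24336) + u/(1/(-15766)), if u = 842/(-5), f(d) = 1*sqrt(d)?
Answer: 13274972/5 - 490594339872*I*sqrt(2)/146688473 ≈ 2.655e+6 - 4729.8*I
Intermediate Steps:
f(d) = sqrt(d)
u = -842/5 (u = 842*(-1/5) = -842/5 ≈ -168.40)
(f(-2)*(-6414))/(15583/12572 + 16507/24336) + u/(1/(-15766)) = (sqrt(-2)*(-6414))/(15583/12572 + 16507/24336) - 842/(5*(1/(-15766))) = ((I*sqrt(2))*(-6414))/(15583*(1/12572) + 16507*(1/24336)) - 842/(5*(-1/15766)) = (-6414*I*sqrt(2))/(15583/12572 + 16507/24336) - 842/5*(-15766) = (-6414*I*sqrt(2))/(146688473/76488048) + 13274972/5 = -6414*I*sqrt(2)*(76488048/146688473) + 13274972/5 = -490594339872*I*sqrt(2)/146688473 + 13274972/5 = 13274972/5 - 490594339872*I*sqrt(2)/146688473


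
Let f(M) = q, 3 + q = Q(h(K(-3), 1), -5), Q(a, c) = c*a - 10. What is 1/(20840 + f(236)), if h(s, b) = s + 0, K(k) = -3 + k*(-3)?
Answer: 1/20797 ≈ 4.8084e-5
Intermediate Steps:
K(k) = -3 - 3*k
h(s, b) = s
Q(a, c) = -10 + a*c (Q(a, c) = a*c - 10 = -10 + a*c)
q = -43 (q = -3 + (-10 + (-3 - 3*(-3))*(-5)) = -3 + (-10 + (-3 + 9)*(-5)) = -3 + (-10 + 6*(-5)) = -3 + (-10 - 30) = -3 - 40 = -43)
f(M) = -43
1/(20840 + f(236)) = 1/(20840 - 43) = 1/20797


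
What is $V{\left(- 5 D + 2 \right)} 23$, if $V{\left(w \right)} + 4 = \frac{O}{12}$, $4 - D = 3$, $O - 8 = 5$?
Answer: $- \frac{805}{12} \approx -67.083$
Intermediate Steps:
$O = 13$ ($O = 8 + 5 = 13$)
$D = 1$ ($D = 4 - 3 = 1$)
$V{\left(w \right)} = - \frac{35}{12}$ ($V{\left(w \right)} = -4 + \frac{13}{12} = - \frac{35}{12}$)
$V{\left(- 5 D + 2 \right)} 23 = \left(- \frac{35}{12}\right) 23 = - \frac{805}{12}$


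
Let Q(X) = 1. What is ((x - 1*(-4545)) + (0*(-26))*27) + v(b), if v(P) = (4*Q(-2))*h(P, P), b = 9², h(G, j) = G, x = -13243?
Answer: -8374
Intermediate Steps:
b = 81
v(P) = 4*P (v(P) = (4*1)*P = 4*P)
((x - 1*(-4545)) + (0*(-26))*27) + v(b) = ((-13243 - 1*(-4545)) + (0*(-26))*27) + 4*81 = ((-13243 + 4545) + 0*27) + 324 = (-8698 + 0) + 324 = -8698 + 324 = -8374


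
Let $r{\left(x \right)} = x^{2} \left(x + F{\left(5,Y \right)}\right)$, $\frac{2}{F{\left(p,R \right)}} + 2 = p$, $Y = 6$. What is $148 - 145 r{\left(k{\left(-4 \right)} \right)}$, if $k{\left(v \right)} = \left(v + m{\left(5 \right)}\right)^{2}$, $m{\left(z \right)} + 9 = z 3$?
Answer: $- \frac{32036}{3} \approx -10679.0$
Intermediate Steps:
$F{\left(p,R \right)} = \frac{2}{-2 + p}$
$m{\left(z \right)} = -9 + 3 z$ ($m{\left(z \right)} = -9 + z 3 = -9 + 3 z$)
$k{\left(v \right)} = \left(6 + v\right)^{2}$ ($k{\left(v \right)} = \left(v + \left(-9 + 3 \cdot 5\right)\right)^{2} = \left(v + \left(-9 + 15\right)\right)^{2} = \left(v + 6\right)^{2} = \left(6 + v\right)^{2}$)
$r{\left(x \right)} = x^{2} \left(\frac{2}{3} + x\right)$ ($r{\left(x \right)} = x^{2} \left(x + \frac{2}{-2 + 5}\right) = x^{2} \left(x + \frac{2}{3}\right) = x^{2} \left(\frac{2}{3} + x\right)$)
$148 - 145 r{\left(k{\left(-4 \right)} \right)} = 148 - 145 \left(\left(6 - 4\right)^{2}\right)^{2} \left(\frac{2}{3} + \left(6 - 4\right)^{2}\right) = 148 - 145 \left(2^{2}\right)^{2} \left(\frac{2}{3} + 2^{2}\right) = 148 - 145 \cdot 4^{2} \left(\frac{2}{3} + 4\right) = 148 - 145 \cdot 16 \cdot \frac{14}{3} = 148 - \frac{32480}{3} = - \frac{32036}{3}$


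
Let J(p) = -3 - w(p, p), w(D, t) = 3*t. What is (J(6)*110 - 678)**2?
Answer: 8928144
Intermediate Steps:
J(p) = -3 - 3*p
(J(6)*110 - 678)**2 = ((-3 - 3*6)*110 - 678)**2 = ((-3 - 18)*110 - 678)**2 = (-21*110 - 678)**2 = (-2310 - 678)**2 = (-2988)**2 = 8928144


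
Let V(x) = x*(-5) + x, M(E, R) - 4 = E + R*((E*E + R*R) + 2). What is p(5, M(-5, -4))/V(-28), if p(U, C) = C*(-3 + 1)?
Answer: 173/56 ≈ 3.0893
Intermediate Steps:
M(E, R) = 4 + E + R*(2 + E**2 + R**2) (M(E, R) = 4 + (E + R*((E*E + R*R) + 2)) = 4 + (E + R*((E**2 + R**2) + 2)) = 4 + (E + R*(2 + E**2 + R**2)) = 4 + E + R*(2 + E**2 + R**2))
V(x) = -4*x (V(x) = -5*x + x = -4*x)
p(U, C) = -2*C (p(U, C) = C*(-2) = -2*C)
p(5, M(-5, -4))/V(-28) = (-2*(4 - 5 + (-4)**3 + 2*(-4) - 4*(-5)**2))/((-4*(-28))) = -2*(4 - 5 - 64 - 8 - 4*25)/112 = -2*(4 - 5 - 64 - 8 - 100)*(1/112) = -2*(-173)*(1/112) = 346*(1/112) = 173/56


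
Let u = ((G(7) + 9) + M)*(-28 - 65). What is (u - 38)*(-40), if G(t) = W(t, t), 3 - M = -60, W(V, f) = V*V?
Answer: 451640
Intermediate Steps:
W(V, f) = V²
M = 63 (M = 3 - 1*(-60) = 3 + 60 = 63)
G(t) = t²
u = -11253 (u = ((7² + 9) + 63)*(-28 - 65) = ((49 + 9) + 63)*(-93) = (58 + 63)*(-93) = 121*(-93) = -11253)
(u - 38)*(-40) = (-11253 - 38)*(-40) = -11291*(-40) = 451640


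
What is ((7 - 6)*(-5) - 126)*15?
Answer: -1965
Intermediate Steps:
((7 - 6)*(-5) - 126)*15 = (1*(-5) - 126)*15 = (-5 - 126)*15 = -131*15 = -1965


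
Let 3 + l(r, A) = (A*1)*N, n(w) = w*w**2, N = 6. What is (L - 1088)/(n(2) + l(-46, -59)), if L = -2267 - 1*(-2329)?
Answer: 1026/349 ≈ 2.9398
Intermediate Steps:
n(w) = w**3
L = 62 (L = -2267 + 2329 = 62)
l(r, A) = -3 + 6*A (l(r, A) = -3 + (A*1)*6 = -3 + A*6 = -3 + 6*A)
(L - 1088)/(n(2) + l(-46, -59)) = (62 - 1088)/(2**3 + (-3 + 6*(-59))) = -1026/(8 + (-3 - 354)) = -1026/(8 - 357) = -1026/(-349) = -1026*(-1/349) = 1026/349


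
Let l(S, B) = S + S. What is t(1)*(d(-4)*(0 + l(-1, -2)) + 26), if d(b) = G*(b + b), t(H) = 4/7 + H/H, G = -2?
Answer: -66/7 ≈ -9.4286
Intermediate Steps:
l(S, B) = 2*S
t(H) = 11/7 (t(H) = 4*(1/7) + 1 = 4/7 + 1 = 11/7)
d(b) = -4*b (d(b) = -2*(b + b) = -4*b)
t(1)*(d(-4)*(0 + l(-1, -2)) + 26) = 11*((-4*(-4))*(0 + 2*(-1)) + 26)/7 = 11*(16*(0 - 2) + 26)/7 = 11*(16*(-2) + 26)/7 = 11*(-32 + 26)/7 = (11/7)*(-6) = -66/7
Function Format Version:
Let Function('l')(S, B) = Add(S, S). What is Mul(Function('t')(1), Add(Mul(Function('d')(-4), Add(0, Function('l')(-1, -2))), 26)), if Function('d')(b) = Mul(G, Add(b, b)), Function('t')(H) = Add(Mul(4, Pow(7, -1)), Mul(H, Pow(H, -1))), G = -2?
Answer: Rational(-66, 7) ≈ -9.4286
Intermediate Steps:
Function('l')(S, B) = Mul(2, S)
Function('t')(H) = Rational(11, 7) (Function('t')(H) = Add(Mul(4, Rational(1, 7)), 1) = Add(Rational(4, 7), 1) = Rational(11, 7))
Function('d')(b) = Mul(-4, b) (Function('d')(b) = Mul(-2, Add(b, b)) = Mul(-2, Mul(2, b)) = Mul(-4, b))
Mul(Function('t')(1), Add(Mul(Function('d')(-4), Add(0, Function('l')(-1, -2))), 26)) = Mul(Rational(11, 7), Add(Mul(Mul(-4, -4), Add(0, Mul(2, -1))), 26)) = Mul(Rational(11, 7), Add(Mul(16, Add(0, -2)), 26)) = Mul(Rational(11, 7), Add(Mul(16, -2), 26)) = Mul(Rational(11, 7), Add(-32, 26)) = Mul(Rational(11, 7), -6) = Rational(-66, 7)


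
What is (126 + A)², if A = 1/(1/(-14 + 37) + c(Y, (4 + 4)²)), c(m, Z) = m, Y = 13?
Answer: 1430579329/90000 ≈ 15895.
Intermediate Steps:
A = 23/300 (A = 1/(1/(-14 + 37) + 13) = 1/(1/23 + 13) = 1/(300/23) = 23/300 ≈ 0.076667)
(126 + A)² = (126 + 23/300)² = (37823/300)² = 1430579329/90000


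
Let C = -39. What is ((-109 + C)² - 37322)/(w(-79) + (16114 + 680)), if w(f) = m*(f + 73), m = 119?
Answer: -7709/8040 ≈ -0.95883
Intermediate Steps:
w(f) = 8687 + 119*f (w(f) = 119*(f + 73) = 119*(73 + f) = 8687 + 119*f)
((-109 + C)² - 37322)/(w(-79) + (16114 + 680)) = ((-109 - 39)² - 37322)/((8687 + 119*(-79)) + (16114 + 680)) = ((-148)² - 37322)/((8687 - 9401) + 16794) = (21904 - 37322)/(-714 + 16794) = -15418/16080 = -15418*1/16080 = -7709/8040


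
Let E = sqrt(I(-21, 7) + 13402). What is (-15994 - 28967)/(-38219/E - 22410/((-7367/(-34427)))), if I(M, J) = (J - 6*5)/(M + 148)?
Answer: 434945792314174519433790/1013083453149206152564517 - 93260259871960251*sqrt(216157937)/1013083453149206152564517 ≈ 0.42798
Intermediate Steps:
I(M, J) = (-30 + J)/(148 + M) (I(M, J) = (J - 30)/(148 + M) = (-30 + J)/(148 + M))
E = sqrt(216157937)/127 (E = sqrt((-30 + 7)/(148 - 21) + 13402) = sqrt(-23/127 + 13402) = sqrt(1702031/127) = sqrt(216157937)/127 ≈ 115.77)
(-15994 - 28967)/(-38219/E - 22410/((-7367/(-34427)))) = (-15994 - 28967)/(-38219*sqrt(216157937)/1702031 - 22410/((-7367/(-34427)))) = -44961/(-38219*sqrt(216157937)/1702031 - 22410/((-7367*(-1/34427)))) = -44961/(-38219*sqrt(216157937)/1702031 - 22410/7367/34427) = -44961/(-38219*sqrt(216157937)/1702031 - 22410*34427/7367) = -44961/(-38219*sqrt(216157937)/1702031 - 771509070/7367) = -44961/(-771509070/7367 - 38219*sqrt(216157937)/1702031)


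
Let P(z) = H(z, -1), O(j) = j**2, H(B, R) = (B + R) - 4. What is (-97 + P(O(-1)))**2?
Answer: 10201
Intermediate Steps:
H(B, R) = -4 + B + R
P(z) = -5 + z (P(z) = -4 + z - 1 = -5 + z)
(-97 + P(O(-1)))**2 = (-97 + (-5 + (-1)**2))**2 = (-97 + (-5 + 1))**2 = (-97 - 4)**2 = (-101)**2 = 10201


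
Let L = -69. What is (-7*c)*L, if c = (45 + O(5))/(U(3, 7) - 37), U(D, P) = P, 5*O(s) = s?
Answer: -3703/5 ≈ -740.60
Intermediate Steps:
O(s) = s/5
c = -23/15 (c = (45 + (1/5)*5)/(7 - 37) = (45 + 1)/(-30) = 46*(-1/30) = -23/15 ≈ -1.5333)
(-7*c)*L = -7*(-23/15)*(-69) = (161/15)*(-69) = -3703/5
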